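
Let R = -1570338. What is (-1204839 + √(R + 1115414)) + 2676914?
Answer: 1472075 + 2*I*√113731 ≈ 1.4721e+6 + 674.48*I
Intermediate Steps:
(-1204839 + √(R + 1115414)) + 2676914 = (-1204839 + √(-1570338 + 1115414)) + 2676914 = (-1204839 + √(-454924)) + 2676914 = (-1204839 + 2*I*√113731) + 2676914 = 1472075 + 2*I*√113731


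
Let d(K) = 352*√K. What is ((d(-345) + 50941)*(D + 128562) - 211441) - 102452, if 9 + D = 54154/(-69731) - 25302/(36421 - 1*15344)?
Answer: 9624027918528885340/1469720287 + 66504784303616032*I*√345/1469720287 ≈ 6.5482e+9 + 8.4048e+8*I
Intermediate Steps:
D = -16133220203/1469720287 (D = -9 + (54154/(-69731) - 25302/(36421 - 1*15344)) = -9 + (54154*(-1/69731) - 25302/(36421 - 15344)) = -9 + (-54154/69731 - 25302/21077) = -9 - 2905737620/1469720287 = -16133220203/1469720287 ≈ -10.977)
((d(-345) + 50941)*(D + 128562) - 211441) - 102452 = ((352*√(-345) + 50941)*(-16133220203/1469720287 + 128562) - 211441) - 102452 = ((352*(I*√345) + 50941)*(188934046317091/1469720287) - 211441) - 102452 = ((352*I*√345 + 50941)*(188934046317091/1469720287) - 211441) - 102452 = ((50941 + 352*I*√345)*(188934046317091/1469720287) - 211441) - 102452 = ((9624489253438932631/1469720287 + 66504784303616032*I*√345/1469720287) - 211441) - 102452 = (9624178494311729064/1469720287 + 66504784303616032*I*√345/1469720287) - 102452 = 9624027918528885340/1469720287 + 66504784303616032*I*√345/1469720287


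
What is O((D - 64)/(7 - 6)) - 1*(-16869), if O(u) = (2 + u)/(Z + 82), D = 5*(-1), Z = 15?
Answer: 1636226/97 ≈ 16868.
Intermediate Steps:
D = -5
O(u) = 2/97 + u/97 (O(u) = (2 + u)/(15 + 82) = (2 + u)/97 = (2 + u)*(1/97) = 2/97 + u/97)
O((D - 64)/(7 - 6)) - 1*(-16869) = (2/97 + ((-5 - 64)/(7 - 6))/97) - 1*(-16869) = (2/97 + (-69/1)/97) + 16869 = (2/97 + (-69*1)/97) + 16869 = (2/97 + (1/97)*(-69)) + 16869 = (2/97 - 69/97) + 16869 = -67/97 + 16869 = 1636226/97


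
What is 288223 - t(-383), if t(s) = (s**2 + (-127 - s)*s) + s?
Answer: 239965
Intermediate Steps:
t(s) = s + s**2 + s*(-127 - s) (t(s) = (s**2 + s*(-127 - s)) + s = s + s**2 + s*(-127 - s))
288223 - t(-383) = 288223 - (-126)*(-383) = 288223 - 1*48258 = 288223 - 48258 = 239965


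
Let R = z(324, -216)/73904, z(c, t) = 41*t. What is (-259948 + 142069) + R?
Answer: -1088967309/9238 ≈ -1.1788e+5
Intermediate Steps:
R = -1107/9238 (R = (41*(-216))/73904 = -8856*1/73904 = -1107/9238 ≈ -0.11983)
(-259948 + 142069) + R = (-259948 + 142069) - 1107/9238 = -117879 - 1107/9238 = -1088967309/9238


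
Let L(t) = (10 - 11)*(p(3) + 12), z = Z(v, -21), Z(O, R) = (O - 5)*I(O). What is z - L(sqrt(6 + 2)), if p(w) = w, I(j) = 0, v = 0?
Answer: 15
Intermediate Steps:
Z(O, R) = 0 (Z(O, R) = (O - 5)*0 = (-5 + O)*0 = 0)
z = 0
L(t) = -15 (L(t) = (10 - 11)*(3 + 12) = -1*15 = -15)
z - L(sqrt(6 + 2)) = 0 - 1*(-15) = 0 + 15 = 15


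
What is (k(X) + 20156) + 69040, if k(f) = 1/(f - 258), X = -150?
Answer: 36391967/408 ≈ 89196.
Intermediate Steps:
k(f) = 1/(-258 + f)
(k(X) + 20156) + 69040 = (1/(-258 - 150) + 20156) + 69040 = (1/(-408) + 20156) + 69040 = (-1/408 + 20156) + 69040 = 8223647/408 + 69040 = 36391967/408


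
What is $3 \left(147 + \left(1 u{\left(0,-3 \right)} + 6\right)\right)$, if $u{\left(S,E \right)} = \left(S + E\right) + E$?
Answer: $441$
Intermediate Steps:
$u{\left(S,E \right)} = S + 2 E$ ($u{\left(S,E \right)} = \left(E + S\right) + E = S + 2 E$)
$3 \left(147 + \left(1 u{\left(0,-3 \right)} + 6\right)\right) = 3 \left(147 + \left(1 \left(0 + 2 \left(-3\right)\right) + 6\right)\right) = 3 \left(147 + \left(1 \left(0 - 6\right) + 6\right)\right) = 3 \left(147 + \left(1 \left(-6\right) + 6\right)\right) = 3 \left(147 + \left(-6 + 6\right)\right) = 3 \left(147 + 0\right) = 3 \cdot 147 = 441$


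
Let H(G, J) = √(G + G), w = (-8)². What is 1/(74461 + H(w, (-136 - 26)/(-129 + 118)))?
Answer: 74461/5544440393 - 8*√2/5544440393 ≈ 1.3428e-5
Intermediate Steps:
w = 64
H(G, J) = √2*√G (H(G, J) = √(2*G) = √2*√G)
1/(74461 + H(w, (-136 - 26)/(-129 + 118))) = 1/(74461 + √2*√64) = 1/(74461 + √2*8) = 1/(74461 + 8*√2)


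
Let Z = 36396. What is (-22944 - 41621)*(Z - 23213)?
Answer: -851160395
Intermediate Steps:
(-22944 - 41621)*(Z - 23213) = (-22944 - 41621)*(36396 - 23213) = -64565*13183 = -851160395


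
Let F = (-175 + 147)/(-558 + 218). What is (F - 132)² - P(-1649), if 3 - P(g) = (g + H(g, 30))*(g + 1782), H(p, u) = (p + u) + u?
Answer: -2985765456/7225 ≈ -4.1325e+5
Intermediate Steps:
F = 7/85 (F = -28/(-340) = -28*(-1/340) = 7/85 ≈ 0.082353)
H(p, u) = p + 2*u
P(g) = 3 - (60 + 2*g)*(1782 + g) (P(g) = 3 - (g + (g + 2*30))*(g + 1782) = 3 - (g + (g + 60))*(1782 + g) = 3 - (g + (60 + g))*(1782 + g) = 3 - (60 + 2*g)*(1782 + g))
(F - 132)² - P(-1649) = (7/85 - 132)² - (-106917 - 3624*(-1649) - 2*(-1649)²) = (-11213/85)² - (-106917 + 5975976 - 2*2719201) = 125731369/7225 - (-106917 + 5975976 - 5438402) = 125731369/7225 - 1*430657 = 125731369/7225 - 430657 = -2985765456/7225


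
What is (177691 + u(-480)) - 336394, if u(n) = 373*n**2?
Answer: 85780497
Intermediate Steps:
(177691 + u(-480)) - 336394 = (177691 + 373*(-480)**2) - 336394 = (177691 + 373*230400) - 336394 = (177691 + 85939200) - 336394 = 86116891 - 336394 = 85780497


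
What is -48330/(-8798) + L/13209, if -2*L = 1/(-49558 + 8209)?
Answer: 26396828222929/4805282322918 ≈ 5.4933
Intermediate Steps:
L = 1/82698 (L = -1/(2*(-49558 + 8209)) = -½/(-41349) = -½*(-1/41349) = 1/82698 ≈ 1.2092e-5)
-48330/(-8798) + L/13209 = -48330/(-8798) + (1/82698)/13209 = -48330*(-1/8798) + (1/82698)*(1/13209) = 24165/4399 + 1/1092357882 = 26396828222929/4805282322918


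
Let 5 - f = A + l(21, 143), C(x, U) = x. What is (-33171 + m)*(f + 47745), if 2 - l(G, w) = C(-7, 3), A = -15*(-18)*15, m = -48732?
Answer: -3578423973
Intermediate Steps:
A = 4050 (A = 270*15 = 4050)
l(G, w) = 9 (l(G, w) = 2 - 1*(-7) = 2 + 7 = 9)
f = -4054 (f = 5 - (4050 + 9) = 5 - 1*4059 = 5 - 4059 = -4054)
(-33171 + m)*(f + 47745) = (-33171 - 48732)*(-4054 + 47745) = -81903*43691 = -3578423973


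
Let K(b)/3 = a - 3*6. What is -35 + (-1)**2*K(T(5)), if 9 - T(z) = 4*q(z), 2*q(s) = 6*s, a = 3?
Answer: -80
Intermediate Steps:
q(s) = 3*s (q(s) = (6*s)/2 = 3*s)
T(z) = 9 - 12*z (T(z) = 9 - 4*3*z = 9 - 12*z)
K(b) = -45 (K(b) = 3*(3 - 3*6) = 3*(3 - 18) = 3*(-15) = -45)
-35 + (-1)**2*K(T(5)) = -35 + (-1)**2*(-45) = -35 + 1*(-45) = -35 - 45 = -80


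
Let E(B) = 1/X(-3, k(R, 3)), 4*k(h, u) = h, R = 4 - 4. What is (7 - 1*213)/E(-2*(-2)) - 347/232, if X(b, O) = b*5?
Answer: 716533/232 ≈ 3088.5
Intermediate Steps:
R = 0
k(h, u) = h/4
X(b, O) = 5*b
E(B) = -1/15 (E(B) = 1/(5*(-3)) = 1/(-15) = -1/15)
(7 - 1*213)/E(-2*(-2)) - 347/232 = (7 - 1*213)/(-1/15) - 347/232 = (7 - 213)*(-15) - 347*1/232 = -206*(-15) - 347/232 = 3090 - 347/232 = 716533/232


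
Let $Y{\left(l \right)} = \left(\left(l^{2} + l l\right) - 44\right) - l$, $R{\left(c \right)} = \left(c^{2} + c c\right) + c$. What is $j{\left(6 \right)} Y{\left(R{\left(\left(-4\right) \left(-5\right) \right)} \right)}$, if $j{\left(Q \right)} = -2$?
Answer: $-2687872$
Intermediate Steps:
$R{\left(c \right)} = c + 2 c^{2}$ ($R{\left(c \right)} = \left(c^{2} + c^{2}\right) + c = 2 c^{2} + c = c + 2 c^{2}$)
$Y{\left(l \right)} = -44 - l + 2 l^{2}$ ($Y{\left(l \right)} = \left(\left(l^{2} + l^{2}\right) - 44\right) - l = \left(2 l^{2} - 44\right) - l = \left(-44 + 2 l^{2}\right) - l = -44 - l + 2 l^{2}$)
$j{\left(6 \right)} Y{\left(R{\left(\left(-4\right) \left(-5\right) \right)} \right)} = - 2 \left(-44 - \left(-4\right) \left(-5\right) \left(1 + 2 \left(\left(-4\right) \left(-5\right)\right)\right) + 2 \left(\left(-4\right) \left(-5\right) \left(1 + 2 \left(\left(-4\right) \left(-5\right)\right)\right)\right)^{2}\right) = - 2 \left(-44 - 20 \left(1 + 2 \cdot 20\right) + 2 \left(20 \left(1 + 2 \cdot 20\right)\right)^{2}\right) = - 2 \left(-44 - 20 \left(1 + 40\right) + 2 \left(20 \left(1 + 40\right)\right)^{2}\right) = - 2 \left(-44 - 20 \cdot 41 + 2 \left(20 \cdot 41\right)^{2}\right) = - 2 \left(-44 - 820 + 2 \cdot 820^{2}\right) = - 2 \left(-44 - 820 + 2 \cdot 672400\right) = - 2 \left(-44 - 820 + 1344800\right) = \left(-2\right) 1343936 = -2687872$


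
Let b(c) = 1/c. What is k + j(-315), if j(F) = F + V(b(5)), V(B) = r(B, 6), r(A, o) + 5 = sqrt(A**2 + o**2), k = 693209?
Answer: 692889 + sqrt(901)/5 ≈ 6.9290e+5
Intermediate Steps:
r(A, o) = -5 + sqrt(A**2 + o**2)
V(B) = -5 + sqrt(36 + B**2) (V(B) = -5 + sqrt(B**2 + 6**2) = -5 + sqrt(B**2 + 36) = -5 + sqrt(36 + B**2))
j(F) = -5 + F + sqrt(901)/5 (j(F) = F + (-5 + sqrt(36 + (1/5)**2)) = F + (-5 + sqrt(36 + 1/25)) = F + (-5 + sqrt(901/25)) = F + (-5 + sqrt(901)/5) = -5 + F + sqrt(901)/5)
k + j(-315) = 693209 + (-5 - 315 + sqrt(901)/5) = 693209 + (-320 + sqrt(901)/5) = 692889 + sqrt(901)/5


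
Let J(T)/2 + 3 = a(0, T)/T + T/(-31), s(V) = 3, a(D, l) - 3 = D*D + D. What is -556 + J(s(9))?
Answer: -17366/31 ≈ -560.19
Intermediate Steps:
a(D, l) = 3 + D + D² (a(D, l) = 3 + (D*D + D) = 3 + (D² + D) = 3 + (D + D²) = 3 + D + D²)
J(T) = -6 + 6/T - 2*T/31 (J(T) = -6 + 2*((3 + 0 + 0²)/T + T/(-31)) = -6 + 2*((3 + 0 + 0)/T + T*(-1/31)) = -6 + 2*(3/T - T/31) = -6 + (6/T - 2*T/31) = -6 + 6/T - 2*T/31)
-556 + J(s(9)) = -556 + (-6 + 6/3 - 2/31*3) = -556 + (-6 + 6*(⅓) - 6/31) = -556 + (-6 + 2 - 6/31) = -556 - 130/31 = -17366/31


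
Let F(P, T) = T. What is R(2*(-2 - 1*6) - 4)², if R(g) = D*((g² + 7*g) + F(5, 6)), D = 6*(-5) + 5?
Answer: 44222500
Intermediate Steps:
D = -25 (D = -30 + 5 = -25)
R(g) = -150 - 175*g - 25*g² (R(g) = -25*((g² + 7*g) + 6) = -25*(6 + g² + 7*g) = -150 - 175*g - 25*g²)
R(2*(-2 - 1*6) - 4)² = (-150 - 175*(2*(-2 - 1*6) - 4) - 25*(2*(-2 - 1*6) - 4)²)² = (-150 - 175*(2*(-2 - 6) - 4) - 25*(2*(-2 - 6) - 4)²)² = (-150 - 175*(2*(-8) - 4) - 25*(2*(-8) - 4)²)² = (-150 - 175*(-16 - 4) - 25*(-16 - 4)²)² = (-150 - 175*(-20) - 25*(-20)²)² = (-150 + 3500 - 25*400)² = (-150 + 3500 - 10000)² = (-6650)² = 44222500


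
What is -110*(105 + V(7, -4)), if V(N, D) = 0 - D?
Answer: -11990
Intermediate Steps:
V(N, D) = -D
-110*(105 + V(7, -4)) = -110*(105 - 1*(-4)) = -110*(105 + 4) = -110*109 = -11990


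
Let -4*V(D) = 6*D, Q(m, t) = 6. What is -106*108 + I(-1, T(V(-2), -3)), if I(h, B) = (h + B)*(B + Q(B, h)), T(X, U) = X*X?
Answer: -11328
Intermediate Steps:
V(D) = -3*D/2
T(X, U) = X**2
I(h, B) = (6 + B)*(B + h) (I(h, B) = (h + B)*(B + 6) = (B + h)*(6 + B) = (6 + B)*(B + h))
-106*108 + I(-1, T(V(-2), -3)) = -106*108 + (((-3/2*(-2))**2)**2 + 6*(-3/2*(-2))**2 + 6*(-1) + (-3/2*(-2))**2*(-1)) = -11448 + ((3**2)**2 + 6*3**2 - 6 + 3**2*(-1)) = -11448 + (9**2 + 6*9 - 6 + 9*(-1)) = -11448 + (81 + 54 - 6 - 9) = -11448 + 120 = -11328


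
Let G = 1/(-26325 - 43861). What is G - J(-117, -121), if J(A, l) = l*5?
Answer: 42462529/70186 ≈ 605.00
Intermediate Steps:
J(A, l) = 5*l
G = -1/70186 (G = 1/(-70186) = -1/70186 ≈ -1.4248e-5)
G - J(-117, -121) = -1/70186 - 5*(-121) = -1/70186 - 1*(-605) = -1/70186 + 605 = 42462529/70186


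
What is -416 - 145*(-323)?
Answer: 46419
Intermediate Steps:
-416 - 145*(-323) = -416 + 46835 = 46419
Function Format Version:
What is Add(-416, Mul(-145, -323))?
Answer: 46419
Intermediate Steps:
Add(-416, Mul(-145, -323)) = Add(-416, 46835) = 46419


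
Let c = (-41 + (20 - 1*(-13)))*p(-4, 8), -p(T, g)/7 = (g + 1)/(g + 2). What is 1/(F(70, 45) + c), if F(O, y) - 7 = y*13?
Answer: 5/3212 ≈ 0.0015567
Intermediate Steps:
p(T, g) = -7*(1 + g)/(2 + g) (p(T, g) = -7*(g + 1)/(g + 2) = -7*(1 + g)/(2 + g))
F(O, y) = 7 + 13*y (F(O, y) = 7 + y*13 = 7 + 13*y)
c = 252/5 (c = (-41 + (20 - 1*(-13)))*(7*(-1 - 1*8)/(2 + 8)) = (-41 + (20 + 13))*(7*(-1 - 8)/10) = (-41 + 33)*(7*(1/10)*(-9)) = -8*(-63/10) = 252/5 ≈ 50.400)
1/(F(70, 45) + c) = 1/((7 + 13*45) + 252/5) = 1/((7 + 585) + 252/5) = 1/(592 + 252/5) = 1/(3212/5) = 5/3212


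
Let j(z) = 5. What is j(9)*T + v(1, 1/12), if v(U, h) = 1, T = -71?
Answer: -354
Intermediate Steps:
j(9)*T + v(1, 1/12) = 5*(-71) + 1 = -355 + 1 = -354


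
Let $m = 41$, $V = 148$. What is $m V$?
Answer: $6068$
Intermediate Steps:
$m V = 41 \cdot 148 = 6068$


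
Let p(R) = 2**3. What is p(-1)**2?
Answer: 64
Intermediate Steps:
p(R) = 8
p(-1)**2 = 8**2 = 64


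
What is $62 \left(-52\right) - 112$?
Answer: $-3336$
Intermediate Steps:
$62 \left(-52\right) - 112 = -3224 - 112 = -3336$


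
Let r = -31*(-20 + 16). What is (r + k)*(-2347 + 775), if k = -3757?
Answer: 5711076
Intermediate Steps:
r = 124 (r = -31*(-4) = 124)
(r + k)*(-2347 + 775) = (124 - 3757)*(-2347 + 775) = -3633*(-1572) = 5711076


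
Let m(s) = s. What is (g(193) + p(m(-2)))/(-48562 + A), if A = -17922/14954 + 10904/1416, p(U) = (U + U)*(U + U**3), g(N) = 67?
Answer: -141606903/64259754044 ≈ -0.0022037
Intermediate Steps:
p(U) = 2*U*(U + U**3) (p(U) = (2*U)*(U + U**3) = 2*U*(U + U**3))
A = 8605054/1323429 (A = -17922*1/14954 + 10904*(1/1416) = -8961/7477 + 1363/177 = 8605054/1323429 ≈ 6.5021)
(g(193) + p(m(-2)))/(-48562 + A) = (67 + 2*(-2)**2*(1 + (-2)**2))/(-48562 + 8605054/1323429) = (67 + 2*4*(1 + 4))/(-64259754044/1323429) = (67 + 2*4*5)*(-1323429/64259754044) = (67 + 40)*(-1323429/64259754044) = 107*(-1323429/64259754044) = -141606903/64259754044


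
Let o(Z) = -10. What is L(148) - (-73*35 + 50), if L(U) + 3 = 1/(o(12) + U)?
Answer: 345277/138 ≈ 2502.0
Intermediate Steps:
L(U) = -3 + 1/(-10 + U)
L(148) - (-73*35 + 50) = (31 - 3*148)/(-10 + 148) - (-73*35 + 50) = (31 - 444)/138 - (-2555 + 50) = (1/138)*(-413) - 1*(-2505) = -413/138 + 2505 = 345277/138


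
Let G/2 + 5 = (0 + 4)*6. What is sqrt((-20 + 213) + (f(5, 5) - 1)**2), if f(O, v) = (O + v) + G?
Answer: sqrt(2402) ≈ 49.010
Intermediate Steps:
G = 38 (G = -10 + 2*((0 + 4)*6) = -10 + 2*(4*6) = -10 + 2*24 = -10 + 48 = 38)
f(O, v) = 38 + O + v (f(O, v) = (O + v) + 38 = 38 + O + v)
sqrt((-20 + 213) + (f(5, 5) - 1)**2) = sqrt((-20 + 213) + ((38 + 5 + 5) - 1)**2) = sqrt(193 + (48 - 1)**2) = sqrt(193 + 47**2) = sqrt(193 + 2209) = sqrt(2402)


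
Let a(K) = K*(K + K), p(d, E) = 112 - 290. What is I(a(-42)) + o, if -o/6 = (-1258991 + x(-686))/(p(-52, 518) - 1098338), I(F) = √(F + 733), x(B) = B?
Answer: -1259677/183086 + √4261 ≈ 58.396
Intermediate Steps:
p(d, E) = -178
a(K) = 2*K² (a(K) = K*(2*K) = 2*K²)
I(F) = √(733 + F)
o = -1259677/183086 (o = -6*(-1258991 - 686)/(-178 - 1098338) = -(-7558062)/(-1098516) = -(-7558062)*(-1)/1098516 = -6*1259677/1098516 = -1259677/183086 ≈ -6.8802)
I(a(-42)) + o = √(733 + 2*(-42)²) - 1259677/183086 = √(733 + 2*1764) - 1259677/183086 = √(733 + 3528) - 1259677/183086 = √4261 - 1259677/183086 = -1259677/183086 + √4261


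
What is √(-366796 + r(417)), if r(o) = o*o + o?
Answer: I*√192490 ≈ 438.74*I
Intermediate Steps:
r(o) = o + o² (r(o) = o² + o = o + o²)
√(-366796 + r(417)) = √(-366796 + 417*(1 + 417)) = √(-366796 + 417*418) = √(-366796 + 174306) = √(-192490) = I*√192490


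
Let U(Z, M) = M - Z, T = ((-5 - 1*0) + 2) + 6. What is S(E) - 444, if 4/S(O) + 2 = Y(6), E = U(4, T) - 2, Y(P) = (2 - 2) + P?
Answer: -443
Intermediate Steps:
T = 3 (T = ((-5 + 0) + 2) + 6 = (-5 + 2) + 6 = -3 + 6 = 3)
Y(P) = P (Y(P) = 0 + P = P)
E = -3 (E = (3 - 1*4) - 2 = (3 - 4) - 2 = -1 - 2 = -3)
S(O) = 1 (S(O) = 4/(-2 + 6) = 4/4 = 4*(¼) = 1)
S(E) - 444 = 1 - 444 = -443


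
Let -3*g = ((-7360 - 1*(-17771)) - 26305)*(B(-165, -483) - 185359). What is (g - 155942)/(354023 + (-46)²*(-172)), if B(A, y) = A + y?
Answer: 985621028/9929 ≈ 99267.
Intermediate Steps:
g = -985465086 (g = -((-7360 - 1*(-17771)) - 26305)*((-165 - 483) - 185359)/3 = -((-7360 + 17771) - 26305)*(-648 - 185359)/3 = -(10411 - 26305)*(-186007)/3 = -(-5298)*(-186007) = -⅓*2956395258 = -985465086)
(g - 155942)/(354023 + (-46)²*(-172)) = (-985465086 - 155942)/(354023 + (-46)²*(-172)) = -985621028/(354023 + 2116*(-172)) = -985621028/(354023 - 363952) = -985621028/(-9929) = -985621028*(-1/9929) = 985621028/9929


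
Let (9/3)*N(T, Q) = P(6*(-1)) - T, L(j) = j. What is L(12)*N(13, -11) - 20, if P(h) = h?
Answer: -96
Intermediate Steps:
N(T, Q) = -2 - T/3 (N(T, Q) = (6*(-1) - T)/3 = (-6 - T)/3 = -2 - T/3)
L(12)*N(13, -11) - 20 = 12*(-2 - ⅓*13) - 20 = 12*(-2 - 13/3) - 20 = 12*(-19/3) - 20 = -76 - 20 = -96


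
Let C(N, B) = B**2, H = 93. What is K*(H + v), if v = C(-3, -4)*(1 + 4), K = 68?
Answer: 11764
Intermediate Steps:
v = 80 (v = (-4)**2*(1 + 4) = 16*5 = 80)
K*(H + v) = 68*(93 + 80) = 68*173 = 11764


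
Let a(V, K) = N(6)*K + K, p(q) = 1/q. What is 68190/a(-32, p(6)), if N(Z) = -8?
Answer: -409140/7 ≈ -58449.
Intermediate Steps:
a(V, K) = -7*K (a(V, K) = -8*K + K = -7*K)
68190/a(-32, p(6)) = 68190/((-7/6)) = 68190/((-7*⅙)) = 68190/(-7/6) = 68190*(-6/7) = -409140/7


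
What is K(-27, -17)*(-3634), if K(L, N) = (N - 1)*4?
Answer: 261648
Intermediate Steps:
K(L, N) = -4 + 4*N (K(L, N) = (-1 + N)*4 = -4 + 4*N)
K(-27, -17)*(-3634) = (-4 + 4*(-17))*(-3634) = (-4 - 68)*(-3634) = -72*(-3634) = 261648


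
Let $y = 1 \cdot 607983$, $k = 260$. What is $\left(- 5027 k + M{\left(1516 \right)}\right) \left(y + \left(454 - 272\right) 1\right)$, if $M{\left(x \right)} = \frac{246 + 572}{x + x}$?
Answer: $- \frac{1205043619803315}{1516} \approx -7.9488 \cdot 10^{11}$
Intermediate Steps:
$y = 607983$
$M{\left(x \right)} = \frac{409}{x}$ ($M{\left(x \right)} = \frac{818}{2 x} = 818 \frac{1}{2 x} = \frac{409}{x}$)
$\left(- 5027 k + M{\left(1516 \right)}\right) \left(y + \left(454 - 272\right) 1\right) = \left(\left(-5027\right) 260 + \frac{409}{1516}\right) \left(607983 + \left(454 - 272\right) 1\right) = \left(-1307020 + 409 \cdot \frac{1}{1516}\right) \left(607983 + 182 \cdot 1\right) = \left(-1307020 + \frac{409}{1516}\right) \left(607983 + 182\right) = \left(- \frac{1981441911}{1516}\right) 608165 = - \frac{1205043619803315}{1516}$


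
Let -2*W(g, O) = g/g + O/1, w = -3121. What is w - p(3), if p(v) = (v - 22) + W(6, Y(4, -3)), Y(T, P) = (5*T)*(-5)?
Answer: -6303/2 ≈ -3151.5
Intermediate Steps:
Y(T, P) = -25*T
W(g, O) = -½ - O/2 (W(g, O) = -(g/g + O/1)/2 = -(1 + O*1)/2 = -(1 + O)/2 = -½ - O/2)
p(v) = 55/2 + v (p(v) = (v - 22) + (-½ - (-25)*4/2) = (-22 + v) + (-½ - ½*(-100)) = (-22 + v) + (-½ + 50) = (-22 + v) + 99/2 = 55/2 + v)
w - p(3) = -3121 - (55/2 + 3) = -3121 - 1*61/2 = -3121 - 61/2 = -6303/2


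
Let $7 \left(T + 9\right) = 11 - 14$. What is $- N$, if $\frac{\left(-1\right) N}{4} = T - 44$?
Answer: $- \frac{1496}{7} \approx -213.71$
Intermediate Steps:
$T = - \frac{66}{7}$ ($T = -9 + \frac{11 - 14}{7} = -9 + \frac{1}{7} \left(-3\right) = -9 - \frac{3}{7} = - \frac{66}{7} \approx -9.4286$)
$N = \frac{1496}{7}$ ($N = - 4 \left(- \frac{66}{7} - 44\right) = \left(-4\right) \left(- \frac{374}{7}\right) = \frac{1496}{7} \approx 213.71$)
$- N = \left(-1\right) \frac{1496}{7} = - \frac{1496}{7}$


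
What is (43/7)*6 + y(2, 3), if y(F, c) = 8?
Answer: 314/7 ≈ 44.857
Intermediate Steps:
(43/7)*6 + y(2, 3) = (43/7)*6 + 8 = 258/7 + 8 = 314/7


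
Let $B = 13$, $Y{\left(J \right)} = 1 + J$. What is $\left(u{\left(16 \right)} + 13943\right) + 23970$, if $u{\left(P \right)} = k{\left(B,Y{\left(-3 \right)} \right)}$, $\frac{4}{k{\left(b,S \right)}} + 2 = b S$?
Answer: $\frac{265390}{7} \approx 37913.0$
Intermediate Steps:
$k{\left(b,S \right)} = \frac{4}{-2 + S b}$ ($k{\left(b,S \right)} = \frac{4}{-2 + b S} = \frac{4}{-2 + S b}$)
$u{\left(P \right)} = - \frac{1}{7}$ ($u{\left(P \right)} = \frac{4}{-2 + \left(1 - 3\right) 13} = \frac{4}{-2 - 26} = \frac{4}{-28} = 4 \left(- \frac{1}{28}\right) = - \frac{1}{7}$)
$\left(u{\left(16 \right)} + 13943\right) + 23970 = \left(- \frac{1}{7} + 13943\right) + 23970 = \frac{97600}{7} + 23970 = \frac{265390}{7}$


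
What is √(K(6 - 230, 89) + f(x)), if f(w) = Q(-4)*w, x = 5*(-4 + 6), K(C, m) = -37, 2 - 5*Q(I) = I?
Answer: 5*I ≈ 5.0*I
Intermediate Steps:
Q(I) = ⅖ - I/5
x = 10 (x = 5*2 = 10)
f(w) = 6*w/5 (f(w) = (⅖ - ⅕*(-4))*w = (⅖ + ⅘)*w = 6*w/5)
√(K(6 - 230, 89) + f(x)) = √(-37 + (6/5)*10) = √(-37 + 12) = √(-25) = 5*I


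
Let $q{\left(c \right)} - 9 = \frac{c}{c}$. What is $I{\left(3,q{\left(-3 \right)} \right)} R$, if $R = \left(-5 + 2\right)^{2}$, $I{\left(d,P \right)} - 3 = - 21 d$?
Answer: $-540$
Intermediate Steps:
$q{\left(c \right)} = 10$ ($q{\left(c \right)} = 9 + \frac{c}{c} = 9 + 1 = 10$)
$I{\left(d,P \right)} = 3 - 21 d$
$R = 9$ ($R = \left(-3\right)^{2} = 9$)
$I{\left(3,q{\left(-3 \right)} \right)} R = \left(3 - 63\right) 9 = \left(-60\right) 9 = -540$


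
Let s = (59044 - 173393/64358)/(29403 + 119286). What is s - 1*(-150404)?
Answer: 479756269017269/3189775554 ≈ 1.5040e+5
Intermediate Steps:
s = 1266593453/3189775554 (s = (59044 - 173393*1/64358)/148689 = (59044 - 173393/64358)*(1/148689) = (3799780359/64358)*(1/148689) = 1266593453/3189775554 ≈ 0.39708)
s - 1*(-150404) = 1266593453/3189775554 - 1*(-150404) = 1266593453/3189775554 + 150404 = 479756269017269/3189775554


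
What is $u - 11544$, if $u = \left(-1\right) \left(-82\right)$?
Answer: $-11462$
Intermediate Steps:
$u = 82$
$u - 11544 = 82 - 11544 = -11462$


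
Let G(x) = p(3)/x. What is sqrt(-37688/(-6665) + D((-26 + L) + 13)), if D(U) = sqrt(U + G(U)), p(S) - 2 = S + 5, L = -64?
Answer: sqrt(1489308593080 + 3420511325*I*sqrt(457303))/513205 ≈ 2.8372 + 1.5477*I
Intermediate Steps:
p(S) = 7 + S (p(S) = 2 + (S + 5) = 2 + (5 + S) = 7 + S)
G(x) = 10/x (G(x) = (7 + 3)/x = 10/x)
D(U) = sqrt(U + 10/U)
sqrt(-37688/(-6665) + D((-26 + L) + 13)) = sqrt(-37688/(-6665) + sqrt(((-26 - 64) + 13) + 10/((-26 - 64) + 13))) = sqrt(-37688*(-1/6665) + sqrt((-90 + 13) + 10/(-90 + 13))) = sqrt(37688/6665 + sqrt(-77 + 10/(-77))) = sqrt(37688/6665 + sqrt(-77 + 10*(-1/77))) = sqrt(37688/6665 + sqrt(-77 - 10/77)) = sqrt(37688/6665 + sqrt(-5939/77)) = sqrt(37688/6665 + I*sqrt(457303)/77)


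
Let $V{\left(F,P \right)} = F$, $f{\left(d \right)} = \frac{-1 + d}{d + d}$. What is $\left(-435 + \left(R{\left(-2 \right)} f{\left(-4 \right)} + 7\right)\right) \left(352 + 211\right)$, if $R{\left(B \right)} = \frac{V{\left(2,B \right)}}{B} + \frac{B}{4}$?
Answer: $- \frac{3863869}{16} \approx -2.4149 \cdot 10^{5}$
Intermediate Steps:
$f{\left(d \right)} = \frac{-1 + d}{2 d}$
$R{\left(B \right)} = \frac{2}{B} + \frac{B}{4}$
$\left(-435 + \left(R{\left(-2 \right)} f{\left(-4 \right)} + 7\right)\right) \left(352 + 211\right) = \left(-435 + \left(\left(\frac{2}{-2} + \frac{1}{4} \left(-2\right)\right) \frac{-1 - 4}{2 \left(-4\right)} + 7\right)\right) \left(352 + 211\right) = \left(-435 + \left(\left(2 \left(- \frac{1}{2}\right) - \frac{1}{2}\right) \frac{1}{2} \left(- \frac{1}{4}\right) \left(-5\right) + 7\right)\right) 563 = \left(-435 + \left(\left(-1 - \frac{1}{2}\right) \frac{5}{8} + 7\right)\right) 563 = \left(-435 + \left(\left(- \frac{3}{2}\right) \frac{5}{8} + 7\right)\right) 563 = \left(-435 + \left(- \frac{15}{16} + 7\right)\right) 563 = \left(-435 + \frac{97}{16}\right) 563 = \left(- \frac{6863}{16}\right) 563 = - \frac{3863869}{16}$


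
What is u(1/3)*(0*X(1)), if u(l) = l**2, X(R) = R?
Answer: 0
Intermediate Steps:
u(1/3)*(0*X(1)) = (1/3)**2*(0*1) = (1/3)**2*0 = (1/9)*0 = 0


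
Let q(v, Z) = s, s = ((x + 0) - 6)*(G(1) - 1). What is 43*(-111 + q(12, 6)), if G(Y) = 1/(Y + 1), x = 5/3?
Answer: -28079/6 ≈ -4679.8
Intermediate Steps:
x = 5/3 (x = 5*(⅓) = 5/3 ≈ 1.6667)
G(Y) = 1/(1 + Y)
s = 13/6 (s = ((5/3 + 0) - 6)*(1/(1 + 1) - 1) = (5/3 - 6)*(1/2 - 1) = -13*(½ - 1)/3 = -13/3*(-½) = 13/6 ≈ 2.1667)
q(v, Z) = 13/6
43*(-111 + q(12, 6)) = 43*(-111 + 13/6) = 43*(-653/6) = -28079/6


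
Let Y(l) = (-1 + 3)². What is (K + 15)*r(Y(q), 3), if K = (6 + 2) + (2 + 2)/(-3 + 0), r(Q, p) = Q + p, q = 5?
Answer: 455/3 ≈ 151.67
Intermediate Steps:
Y(l) = 4 (Y(l) = 2² = 4)
K = 20/3 (K = 8 + 4/(-3) = 8 + 4*(-⅓) = 8 - 4/3 = 20/3 ≈ 6.6667)
(K + 15)*r(Y(q), 3) = (20/3 + 15)*(4 + 3) = (65/3)*7 = 455/3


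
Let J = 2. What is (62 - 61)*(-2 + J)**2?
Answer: 0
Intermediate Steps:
(62 - 61)*(-2 + J)**2 = (62 - 61)*(-2 + 2)**2 = 1*0**2 = 1*0 = 0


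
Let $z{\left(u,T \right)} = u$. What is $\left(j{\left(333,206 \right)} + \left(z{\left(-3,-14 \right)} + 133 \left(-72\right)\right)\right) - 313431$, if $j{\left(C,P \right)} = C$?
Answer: $-322677$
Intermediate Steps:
$\left(j{\left(333,206 \right)} + \left(z{\left(-3,-14 \right)} + 133 \left(-72\right)\right)\right) - 313431 = \left(333 + \left(-3 + 133 \left(-72\right)\right)\right) - 313431 = \left(333 - 9579\right) - 313431 = -9246 - 313431 = -322677$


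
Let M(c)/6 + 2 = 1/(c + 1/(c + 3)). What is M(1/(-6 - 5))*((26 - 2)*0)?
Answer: 0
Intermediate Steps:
M(c) = -12 + 6/(c + 1/(3 + c)) (M(c) = -12 + 6/(c + 1/(c + 3)) = -12 + 6/(c + 1/(3 + c)))
M(1/(-6 - 5))*((26 - 2)*0) = (6*(1 - 5/(-6 - 5) - 2/(-6 - 5)²)/(1 + (1/(-6 - 5))² + 3/(-6 - 5)))*((26 - 2)*0) = (6*(1 - 5/(-11) - 2*(1/(-11))²)/(1 + (1/(-11))² + 3/(-11)))*(24*0) = (6*(1 - 5*(-1/11) - 2*(-1/11)²)/(1 + (-1/11)² + 3*(-1/11)))*0 = (6*(1 + 5/11 - 2*1/121)/(1 + 1/121 - 3/11))*0 = (6*(1 + 5/11 - 2/121)/(89/121))*0 = (6*(121/89)*(174/121))*0 = (1044/89)*0 = 0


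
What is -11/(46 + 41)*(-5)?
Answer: 55/87 ≈ 0.63218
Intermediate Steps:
-11/(46 + 41)*(-5) = -11/87*(-5) = 55/87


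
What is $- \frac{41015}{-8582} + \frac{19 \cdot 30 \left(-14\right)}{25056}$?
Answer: $\frac{39966145}{8959608} \approx 4.4607$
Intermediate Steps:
$- \frac{41015}{-8582} + \frac{19 \cdot 30 \left(-14\right)}{25056} = \left(-41015\right) \left(- \frac{1}{8582}\right) + 570 \left(-14\right) \frac{1}{25056} = \frac{41015}{8582} - \frac{665}{2088} = \frac{39966145}{8959608}$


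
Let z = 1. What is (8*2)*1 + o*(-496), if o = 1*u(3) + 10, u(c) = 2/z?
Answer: -5936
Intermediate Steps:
u(c) = 2 (u(c) = 2/1 = 2*1 = 2)
o = 12 (o = 1*2 + 10 = 2 + 10 = 12)
(8*2)*1 + o*(-496) = (8*2)*1 + 12*(-496) = 16*1 - 5952 = 16 - 5952 = -5936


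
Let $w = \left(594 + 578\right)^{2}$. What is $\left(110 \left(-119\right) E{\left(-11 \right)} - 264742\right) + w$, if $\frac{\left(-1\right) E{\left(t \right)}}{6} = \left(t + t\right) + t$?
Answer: $-1482978$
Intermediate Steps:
$E{\left(t \right)} = - 18 t$ ($E{\left(t \right)} = - 6 \left(\left(t + t\right) + t\right) = - 6 \left(2 t + t\right) = - 6 \cdot 3 t = - 18 t$)
$w = 1373584$ ($w = 1172^{2} = 1373584$)
$\left(110 \left(-119\right) E{\left(-11 \right)} - 264742\right) + w = \left(110 \left(-119\right) \left(\left(-18\right) \left(-11\right)\right) - 264742\right) + 1373584 = \left(\left(-13090\right) 198 - 264742\right) + 1373584 = \left(-2591820 - 264742\right) + 1373584 = -2856562 + 1373584 = -1482978$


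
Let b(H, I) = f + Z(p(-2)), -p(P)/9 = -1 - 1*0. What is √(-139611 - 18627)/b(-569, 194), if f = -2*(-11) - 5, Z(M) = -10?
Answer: 3*I*√17582/7 ≈ 56.827*I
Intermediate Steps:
p(P) = 9 (p(P) = -9*(-1 - 1*0) = -9*(-1 + 0) = -9*(-1) = 9)
f = 17 (f = 22 - 5 = 17)
b(H, I) = 7 (b(H, I) = 17 - 10 = 7)
√(-139611 - 18627)/b(-569, 194) = √(-139611 - 18627)/7 = √(-158238)*(⅐) = (3*I*√17582)*(⅐) = 3*I*√17582/7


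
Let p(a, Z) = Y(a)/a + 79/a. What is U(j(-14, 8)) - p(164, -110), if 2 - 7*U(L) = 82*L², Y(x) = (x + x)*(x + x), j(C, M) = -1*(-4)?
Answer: -968481/1148 ≈ -843.63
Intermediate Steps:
j(C, M) = 4
Y(x) = 4*x² (Y(x) = (2*x)*(2*x) = 4*x²)
p(a, Z) = 4*a + 79/a (p(a, Z) = (4*a²)/a + 79/a = 4*a + 79/a)
U(L) = 2/7 - 82*L²/7
U(j(-14, 8)) - p(164, -110) = (2/7 - 82/7*4²) - (4*164 + 79/164) = (2/7 - 82/7*16) - (656 + 79*(1/164)) = (2/7 - 1312/7) - (656 + 79/164) = -1310/7 - 1*107663/164 = -1310/7 - 107663/164 = -968481/1148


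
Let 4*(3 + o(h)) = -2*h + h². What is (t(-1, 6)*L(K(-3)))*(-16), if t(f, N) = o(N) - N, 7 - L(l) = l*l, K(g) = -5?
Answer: -864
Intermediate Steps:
o(h) = -3 - h/2 + h²/4 (o(h) = -3 + (-2*h + h²)/4 = -3 + (h² - 2*h)/4 = -3 + (-h/2 + h²/4) = -3 - h/2 + h²/4)
L(l) = 7 - l² (L(l) = 7 - l*l = 7 - l²)
t(f, N) = -3 - 3*N/2 + N²/4 (t(f, N) = (-3 - N/2 + N²/4) - N = -3 - 3*N/2 + N²/4)
(t(-1, 6)*L(K(-3)))*(-16) = ((-3 - 3/2*6 + (¼)*6²)*(7 - 1*(-5)²))*(-16) = ((-3 - 9 + (¼)*36)*(7 - 1*25))*(-16) = ((-3 - 9 + 9)*(7 - 25))*(-16) = -3*(-18)*(-16) = 54*(-16) = -864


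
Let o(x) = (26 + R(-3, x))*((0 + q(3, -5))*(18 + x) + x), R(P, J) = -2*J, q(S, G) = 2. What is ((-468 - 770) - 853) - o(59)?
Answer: 17505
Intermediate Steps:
o(x) = (26 - 2*x)*(36 + 3*x) (o(x) = (26 - 2*x)*((0 + 2)*(18 + x) + x) = (26 - 2*x)*(2*(18 + x) + x) = (26 - 2*x)*((36 + 2*x) + x) = (26 - 2*x)*(36 + 3*x))
((-468 - 770) - 853) - o(59) = ((-468 - 770) - 853) - (936 - 6*59² + 6*59) = (-1238 - 853) - (936 - 6*3481 + 354) = -2091 - (936 - 20886 + 354) = -2091 - 1*(-19596) = -2091 + 19596 = 17505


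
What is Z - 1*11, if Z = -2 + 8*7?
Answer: 43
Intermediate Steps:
Z = 54 (Z = -2 + 56 = 54)
Z - 1*11 = 54 - 1*11 = 54 - 11 = 43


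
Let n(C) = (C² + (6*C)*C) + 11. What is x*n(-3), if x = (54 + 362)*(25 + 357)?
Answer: 11759488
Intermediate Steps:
x = 158912 (x = 416*382 = 158912)
n(C) = 11 + 7*C² (n(C) = (C² + 6*C²) + 11 = 7*C² + 11 = 11 + 7*C²)
x*n(-3) = 158912*(11 + 7*(-3)²) = 158912*(11 + 7*9) = 158912*(11 + 63) = 158912*74 = 11759488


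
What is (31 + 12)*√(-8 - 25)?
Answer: 43*I*√33 ≈ 247.02*I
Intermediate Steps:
(31 + 12)*√(-8 - 25) = 43*√(-33) = 43*(I*√33) = 43*I*√33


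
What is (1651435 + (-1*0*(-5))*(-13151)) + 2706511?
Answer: 4357946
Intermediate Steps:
(1651435 + (-1*0*(-5))*(-13151)) + 2706511 = (1651435 + (0*(-5))*(-13151)) + 2706511 = (1651435 + 0*(-13151)) + 2706511 = (1651435 + 0) + 2706511 = 1651435 + 2706511 = 4357946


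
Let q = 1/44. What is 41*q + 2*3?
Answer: 305/44 ≈ 6.9318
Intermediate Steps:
q = 1/44 ≈ 0.022727
41*q + 2*3 = 41*(1/44) + 2*3 = 41/44 + 6 = 305/44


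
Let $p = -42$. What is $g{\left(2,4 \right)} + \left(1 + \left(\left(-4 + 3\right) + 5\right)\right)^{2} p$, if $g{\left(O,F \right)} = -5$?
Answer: $-1055$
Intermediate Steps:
$g{\left(2,4 \right)} + \left(1 + \left(\left(-4 + 3\right) + 5\right)\right)^{2} p = -5 + \left(1 + \left(\left(-4 + 3\right) + 5\right)\right)^{2} \left(-42\right) = -5 + \left(1 + \left(-1 + 5\right)\right)^{2} \left(-42\right) = -5 + \left(1 + 4\right)^{2} \left(-42\right) = -5 + 5^{2} \left(-42\right) = -5 + 25 \left(-42\right) = -5 - 1050 = -1055$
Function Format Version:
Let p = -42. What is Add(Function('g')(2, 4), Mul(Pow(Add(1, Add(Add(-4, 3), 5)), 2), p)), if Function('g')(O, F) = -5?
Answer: -1055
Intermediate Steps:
Add(Function('g')(2, 4), Mul(Pow(Add(1, Add(Add(-4, 3), 5)), 2), p)) = Add(-5, Mul(Pow(Add(1, Add(Add(-4, 3), 5)), 2), -42)) = Add(-5, Mul(Pow(Add(1, Add(-1, 5)), 2), -42)) = Add(-5, Mul(Pow(Add(1, 4), 2), -42)) = Add(-5, Mul(Pow(5, 2), -42)) = Add(-5, Mul(25, -42)) = Add(-5, -1050) = -1055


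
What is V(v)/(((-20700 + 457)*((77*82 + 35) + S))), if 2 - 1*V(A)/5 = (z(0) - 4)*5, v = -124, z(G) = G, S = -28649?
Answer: 11/45141890 ≈ 2.4368e-7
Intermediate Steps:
V(A) = 110 (V(A) = 10 - 5*(0 - 4)*5 = 10 - (-20)*5 = 10 - 5*(-20) = 10 + 100 = 110)
V(v)/(((-20700 + 457)*((77*82 + 35) + S))) = 110/(((-20700 + 457)*((77*82 + 35) - 28649))) = 110/((-20243*((6314 + 35) - 28649))) = 110/((-20243*(6349 - 28649))) = 110/((-20243*(-22300))) = 110/451418900 = 110*(1/451418900) = 11/45141890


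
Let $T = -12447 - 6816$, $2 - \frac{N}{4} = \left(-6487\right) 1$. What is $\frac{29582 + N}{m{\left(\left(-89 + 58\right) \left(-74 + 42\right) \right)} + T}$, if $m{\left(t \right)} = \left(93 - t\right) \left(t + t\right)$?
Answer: $- \frac{55538}{1802879} \approx -0.030805$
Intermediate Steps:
$N = 25956$ ($N = 8 - 4 \left(\left(-6487\right) 1\right) = 8 - -25948 = 8 + 25948 = 25956$)
$T = -19263$ ($T = -12447 - 6816 = -19263$)
$m{\left(t \right)} = 2 t \left(93 - t\right)$ ($m{\left(t \right)} = \left(93 - t\right) 2 t = 2 t \left(93 - t\right)$)
$\frac{29582 + N}{m{\left(\left(-89 + 58\right) \left(-74 + 42\right) \right)} + T} = \frac{29582 + 25956}{2 \left(-89 + 58\right) \left(-74 + 42\right) \left(93 - \left(-89 + 58\right) \left(-74 + 42\right)\right) - 19263} = \frac{55538}{2 \left(\left(-31\right) \left(-32\right)\right) \left(93 - \left(-31\right) \left(-32\right)\right) - 19263} = \frac{55538}{2 \cdot 992 \left(93 - 992\right) - 19263} = \frac{55538}{2 \cdot 992 \left(-899\right) - 19263} = \frac{55538}{-1783616 - 19263} = \frac{55538}{-1802879} = 55538 \left(- \frac{1}{1802879}\right) = - \frac{55538}{1802879}$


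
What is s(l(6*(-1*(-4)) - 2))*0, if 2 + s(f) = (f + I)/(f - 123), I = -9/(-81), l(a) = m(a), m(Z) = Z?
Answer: 0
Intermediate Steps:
l(a) = a
I = ⅑ (I = -9*(-1/81) = ⅑ ≈ 0.11111)
s(f) = -2 + (⅑ + f)/(-123 + f) (s(f) = -2 + (f + ⅑)/(f - 123) = -2 + (⅑ + f)/(-123 + f))
s(l(6*(-1*(-4)) - 2))*0 = ((2215/9 - (6*(-1*(-4)) - 2))/(-123 + (6*(-1*(-4)) - 2)))*0 = ((2215/9 - (6*4 - 2))/(-123 + (6*4 - 2)))*0 = ((2215/9 - (24 - 2))/(-123 + (24 - 2)))*0 = ((2215/9 - 1*22)/(-123 + 22))*0 = ((2215/9 - 22)/(-101))*0 = -1/101*2017/9*0 = -2017/909*0 = 0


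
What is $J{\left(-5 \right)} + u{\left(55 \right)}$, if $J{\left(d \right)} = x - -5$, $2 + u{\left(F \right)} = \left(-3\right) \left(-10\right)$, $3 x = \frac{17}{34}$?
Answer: $\frac{199}{6} \approx 33.167$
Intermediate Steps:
$x = \frac{1}{6}$ ($x = \frac{17 \cdot \frac{1}{34}}{3} = \frac{1}{3} \cdot \frac{1}{2} = \frac{1}{6} \approx 0.16667$)
$u{\left(F \right)} = 28$ ($u{\left(F \right)} = -2 - -30 = -2 + 30 = 28$)
$J{\left(d \right)} = \frac{31}{6}$ ($J{\left(d \right)} = \frac{1}{6} - -5 = \frac{1}{6} + 5 = \frac{31}{6}$)
$J{\left(-5 \right)} + u{\left(55 \right)} = \frac{31}{6} + 28 = \frac{199}{6}$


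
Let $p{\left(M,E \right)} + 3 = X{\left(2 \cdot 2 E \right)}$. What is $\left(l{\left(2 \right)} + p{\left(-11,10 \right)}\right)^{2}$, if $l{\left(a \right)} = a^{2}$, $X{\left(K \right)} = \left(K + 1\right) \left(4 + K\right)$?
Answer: $3258025$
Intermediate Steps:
$X{\left(K \right)} = \left(1 + K\right) \left(4 + K\right)$
$p{\left(M,E \right)} = 1 + 16 E^{2} + 20 E$ ($p{\left(M,E \right)} = -3 + \left(4 + \left(2 \cdot 2 E\right)^{2} + 5 \cdot 2 \cdot 2 E\right) = -3 + \left(4 + \left(4 E\right)^{2} + 5 \cdot 4 E\right) = -3 + \left(4 + 16 E^{2} + 20 E\right) = 1 + 16 E^{2} + 20 E$)
$\left(l{\left(2 \right)} + p{\left(-11,10 \right)}\right)^{2} = \left(2^{2} + \left(1 + 16 \cdot 10^{2} + 20 \cdot 10\right)\right)^{2} = \left(4 + \left(1 + 16 \cdot 100 + 200\right)\right)^{2} = \left(4 + \left(1 + 1600 + 200\right)\right)^{2} = \left(4 + 1801\right)^{2} = 1805^{2} = 3258025$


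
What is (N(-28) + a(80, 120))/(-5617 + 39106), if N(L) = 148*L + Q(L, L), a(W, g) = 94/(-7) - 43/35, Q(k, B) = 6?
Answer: -145343/1172115 ≈ -0.12400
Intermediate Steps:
a(W, g) = -513/35 (a(W, g) = 94*(-1/7) - 43*1/35 = -94/7 - 43/35 = -513/35)
N(L) = 6 + 148*L (N(L) = 148*L + 6 = 6 + 148*L)
(N(-28) + a(80, 120))/(-5617 + 39106) = ((6 + 148*(-28)) - 513/35)/(-5617 + 39106) = ((6 - 4144) - 513/35)/33489 = (-4138 - 513/35)*(1/33489) = -145343/35*1/33489 = -145343/1172115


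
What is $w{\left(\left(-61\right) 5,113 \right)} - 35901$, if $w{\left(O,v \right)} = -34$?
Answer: $-35935$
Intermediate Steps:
$w{\left(\left(-61\right) 5,113 \right)} - 35901 = -34 - 35901 = -35935$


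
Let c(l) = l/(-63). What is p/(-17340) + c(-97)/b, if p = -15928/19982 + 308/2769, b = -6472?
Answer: -119738528073/603691492626040 ≈ -0.00019834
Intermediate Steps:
p = -18975088/27665079 (p = -15928*1/19982 + 308*(1/2769) = -7964/9991 + 308/2769 = -18975088/27665079 ≈ -0.68589)
c(l) = -l/63 (c(l) = l*(-1/63) = -l/63)
p/(-17340) + c(-97)/b = -18975088/27665079/(-17340) - 1/63*(-97)/(-6472) = -18975088/27665079*(-1/17340) + (97/63)*(-1/6472) = 4743772/119928117465 - 97/407736 = -119738528073/603691492626040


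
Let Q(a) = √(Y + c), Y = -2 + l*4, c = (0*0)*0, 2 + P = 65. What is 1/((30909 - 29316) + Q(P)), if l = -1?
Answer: 531/845885 - I*√6/2537655 ≈ 0.00062774 - 9.6526e-7*I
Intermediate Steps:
P = 63 (P = -2 + 65 = 63)
c = 0 (c = 0*0 = 0)
Y = -6 (Y = -2 - 1*4 = -2 - 4 = -6)
Q(a) = I*√6 (Q(a) = √(-6 + 0) = √(-6) = I*√6)
1/((30909 - 29316) + Q(P)) = 1/((30909 - 29316) + I*√6) = 1/(1593 + I*√6)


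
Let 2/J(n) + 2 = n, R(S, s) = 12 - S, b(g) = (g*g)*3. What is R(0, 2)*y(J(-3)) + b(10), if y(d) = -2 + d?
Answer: 1356/5 ≈ 271.20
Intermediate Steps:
b(g) = 3*g² (b(g) = g²*3 = 3*g²)
J(n) = 2/(-2 + n)
R(0, 2)*y(J(-3)) + b(10) = (12 - 1*0)*(-2 + 2/(-2 - 3)) + 3*10² = (12 + 0)*(-2 + 2/(-5)) + 3*100 = 12*(-2 + 2*(-⅕)) + 300 = 12*(-2 - ⅖) + 300 = 12*(-12/5) + 300 = -144/5 + 300 = 1356/5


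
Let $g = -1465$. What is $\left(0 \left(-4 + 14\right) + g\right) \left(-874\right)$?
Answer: $1280410$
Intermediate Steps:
$\left(0 \left(-4 + 14\right) + g\right) \left(-874\right) = \left(0 \left(-4 + 14\right) - 1465\right) \left(-874\right) = \left(0 \cdot 10 - 1465\right) \left(-874\right) = \left(0 - 1465\right) \left(-874\right) = \left(-1465\right) \left(-874\right) = 1280410$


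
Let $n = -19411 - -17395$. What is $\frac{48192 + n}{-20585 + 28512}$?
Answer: $\frac{46176}{7927} \approx 5.8252$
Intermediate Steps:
$n = -2016$ ($n = -19411 + 17395 = -2016$)
$\frac{48192 + n}{-20585 + 28512} = \frac{48192 - 2016}{-20585 + 28512} = \frac{46176}{7927}$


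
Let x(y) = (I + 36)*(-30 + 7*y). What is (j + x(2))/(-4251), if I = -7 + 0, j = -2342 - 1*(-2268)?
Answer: 538/4251 ≈ 0.12656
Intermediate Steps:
j = -74 (j = -2342 + 2268 = -74)
I = -7
x(y) = -870 + 203*y (x(y) = (-7 + 36)*(-30 + 7*y) = 29*(-30 + 7*y) = -870 + 203*y)
(j + x(2))/(-4251) = (-74 + (-870 + 203*2))/(-4251) = (-74 + (-870 + 406))*(-1/4251) = (-74 - 464)*(-1/4251) = -538*(-1/4251) = 538/4251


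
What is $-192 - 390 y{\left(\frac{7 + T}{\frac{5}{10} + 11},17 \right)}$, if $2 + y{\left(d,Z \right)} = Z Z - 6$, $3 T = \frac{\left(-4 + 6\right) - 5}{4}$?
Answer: $-109782$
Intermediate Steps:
$T = - \frac{1}{4}$ ($T = \frac{\left(\left(-4 + 6\right) - 5\right) \frac{1}{4}}{3} = \frac{\left(2 - 5\right) \frac{1}{4}}{3} = \frac{\left(-3\right) \frac{1}{4}}{3} = \frac{1}{3} \left(- \frac{3}{4}\right) = - \frac{1}{4} \approx -0.25$)
$y{\left(d,Z \right)} = -8 + Z^{2}$ ($y{\left(d,Z \right)} = -2 + \left(Z Z - 6\right) = -2 + \left(Z^{2} - 6\right) = -2 + \left(-6 + Z^{2}\right) = -8 + Z^{2}$)
$-192 - 390 y{\left(\frac{7 + T}{\frac{5}{10} + 11},17 \right)} = -192 - 390 \left(-8 + 17^{2}\right) = -192 - 390 \left(-8 + 289\right) = -192 - 109590 = -109782$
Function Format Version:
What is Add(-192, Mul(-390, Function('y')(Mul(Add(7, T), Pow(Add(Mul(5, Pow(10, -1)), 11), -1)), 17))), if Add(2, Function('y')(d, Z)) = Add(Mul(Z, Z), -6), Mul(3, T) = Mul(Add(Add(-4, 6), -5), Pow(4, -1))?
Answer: -109782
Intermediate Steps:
T = Rational(-1, 4) (T = Mul(Rational(1, 3), Mul(Add(Add(-4, 6), -5), Pow(4, -1))) = Mul(Rational(1, 3), Mul(Add(2, -5), Rational(1, 4))) = Mul(Rational(1, 3), Mul(-3, Rational(1, 4))) = Mul(Rational(1, 3), Rational(-3, 4)) = Rational(-1, 4) ≈ -0.25000)
Function('y')(d, Z) = Add(-8, Pow(Z, 2)) (Function('y')(d, Z) = Add(-2, Add(Mul(Z, Z), -6)) = Add(-2, Add(Pow(Z, 2), -6)) = Add(-2, Add(-6, Pow(Z, 2))) = Add(-8, Pow(Z, 2)))
Add(-192, Mul(-390, Function('y')(Mul(Add(7, T), Pow(Add(Mul(5, Pow(10, -1)), 11), -1)), 17))) = Add(-192, Mul(-390, Add(-8, Pow(17, 2)))) = Add(-192, Mul(-390, Add(-8, 289))) = Add(-192, Mul(-390, 281)) = Add(-192, -109590) = -109782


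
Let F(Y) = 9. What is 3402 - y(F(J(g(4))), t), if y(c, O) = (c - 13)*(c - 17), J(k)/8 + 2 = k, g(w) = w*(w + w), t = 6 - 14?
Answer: 3370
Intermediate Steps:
t = -8
g(w) = 2*w² (g(w) = w*(2*w) = 2*w²)
J(k) = -16 + 8*k
y(c, O) = (-17 + c)*(-13 + c) (y(c, O) = (-13 + c)*(-17 + c) = (-17 + c)*(-13 + c))
3402 - y(F(J(g(4))), t) = 3402 - (221 + 9² - 30*9) = 3402 - (221 + 81 - 270) = 3402 - 1*32 = 3402 - 32 = 3370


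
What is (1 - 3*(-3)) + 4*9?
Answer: 46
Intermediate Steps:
(1 - 3*(-3)) + 4*9 = (1 + 9) + 36 = 10 + 36 = 46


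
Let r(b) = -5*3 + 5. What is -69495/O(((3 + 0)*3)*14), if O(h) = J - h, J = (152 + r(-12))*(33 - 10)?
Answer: -13899/628 ≈ -22.132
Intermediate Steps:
r(b) = -10 (r(b) = -15 + 5 = -10)
J = 3266 (J = (152 - 10)*(33 - 10) = 142*23 = 3266)
O(h) = 3266 - h
-69495/O(((3 + 0)*3)*14) = -69495/(3266 - (3 + 0)*3*14) = -69495/(3266 - 3*3*14) = -69495/(3266 - 9*14) = -69495/(3266 - 1*126) = -69495/(3266 - 126) = -69495/3140 = -69495*1/3140 = -13899/628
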